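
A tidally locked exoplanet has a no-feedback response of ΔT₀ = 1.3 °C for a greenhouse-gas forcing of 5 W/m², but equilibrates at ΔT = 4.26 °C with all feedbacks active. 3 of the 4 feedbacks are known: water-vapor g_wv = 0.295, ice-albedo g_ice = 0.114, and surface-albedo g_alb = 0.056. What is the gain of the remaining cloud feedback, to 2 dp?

Amplification A = ΔT/ΔT₀ = 4.26/1.3 = 3.277.
Total gain g = 1 − 1/A = 1 − 1/3.277 = 0.6948.
Known gains sum to 0.295 + 0.114 + 0.056 = 0.465.
g_cld = 0.6948 − 0.465 = 0.23.

0.23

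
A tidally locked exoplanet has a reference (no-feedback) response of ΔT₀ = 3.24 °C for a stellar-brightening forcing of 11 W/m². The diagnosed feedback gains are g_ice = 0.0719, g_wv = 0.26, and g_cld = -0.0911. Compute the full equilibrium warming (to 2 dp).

4.27 °C

Total gain g = 0.0719 + 0.26 − 0.0911 = 0.2408.
Amplification A = 1/(1 − 0.2408) = 1.317.
ΔT = 3.24 × 1.317 = 4.27 °C.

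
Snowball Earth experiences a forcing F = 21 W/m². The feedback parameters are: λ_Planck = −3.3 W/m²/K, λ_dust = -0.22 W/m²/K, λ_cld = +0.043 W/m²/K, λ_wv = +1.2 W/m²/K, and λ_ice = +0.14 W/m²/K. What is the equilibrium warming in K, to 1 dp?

9.8 K

Net feedback parameter λ = (−3.3) + (-0.22) + (+0.043) + (+1.2) + (+0.14) = -2.137 W/m²/K.
ΔT = −F/λ = −21/(-2.137) = 9.8 K.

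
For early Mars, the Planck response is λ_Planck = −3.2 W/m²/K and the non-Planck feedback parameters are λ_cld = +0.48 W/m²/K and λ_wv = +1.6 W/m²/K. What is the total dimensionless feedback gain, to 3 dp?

Convert to gains: g_cld = 0.48/3.2 = 0.15; g_wv = 1.6/3.2 = 0.5.
Total gain g = 0.65.

0.650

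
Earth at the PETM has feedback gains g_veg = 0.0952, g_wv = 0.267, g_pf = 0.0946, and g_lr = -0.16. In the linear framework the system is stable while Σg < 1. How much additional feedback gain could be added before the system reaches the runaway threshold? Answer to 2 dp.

Current total gain = 0.0952 + 0.267 + 0.0946 − 0.16 = 0.2968.
Margin to runaway = 1 − 0.2968 = 0.70.

0.70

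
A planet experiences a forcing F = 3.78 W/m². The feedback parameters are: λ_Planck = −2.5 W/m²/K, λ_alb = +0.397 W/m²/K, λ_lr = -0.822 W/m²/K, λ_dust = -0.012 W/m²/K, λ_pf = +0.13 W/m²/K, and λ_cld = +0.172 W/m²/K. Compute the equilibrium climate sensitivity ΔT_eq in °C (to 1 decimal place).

Net feedback parameter λ = (−2.5) + (+0.397) + (-0.822) + (-0.012) + (+0.13) + (+0.172) = -2.635 W/m²/K.
ΔT = −F/λ = −3.78/(-2.635) = 1.4 °C.

1.4 °C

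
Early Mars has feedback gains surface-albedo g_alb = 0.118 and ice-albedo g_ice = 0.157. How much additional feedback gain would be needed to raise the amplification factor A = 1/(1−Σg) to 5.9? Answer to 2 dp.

Current total gain = 0.275.
Target gain for A = 5.9: g* = 1 − 1/5.9 = 0.8305.
Additional gain needed = 0.8305 − 0.275 = 0.56.

0.56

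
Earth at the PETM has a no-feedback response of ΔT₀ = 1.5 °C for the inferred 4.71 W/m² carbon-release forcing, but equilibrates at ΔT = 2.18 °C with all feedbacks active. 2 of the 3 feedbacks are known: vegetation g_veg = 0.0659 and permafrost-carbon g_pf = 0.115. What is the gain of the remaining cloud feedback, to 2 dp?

0.13

Amplification A = ΔT/ΔT₀ = 2.18/1.5 = 1.453.
Total gain g = 1 − 1/A = 1 − 1/1.453 = 0.3118.
Known gains sum to 0.0659 + 0.115 = 0.1809.
g_cld = 0.3118 − 0.1809 = 0.13.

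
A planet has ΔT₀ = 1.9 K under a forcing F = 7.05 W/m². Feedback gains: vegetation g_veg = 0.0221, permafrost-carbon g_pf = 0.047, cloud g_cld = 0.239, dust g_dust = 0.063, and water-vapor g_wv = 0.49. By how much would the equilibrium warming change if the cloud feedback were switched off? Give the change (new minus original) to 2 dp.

-8.65 K

Original: g = 0.8611, ΔT = 1.9/(1−0.8611) = 13.6789 K.
Without cloud: g' = 0.6221, ΔT' = 1.9/(1−0.6221) = 5.0278 K.
Change = 5.0278 − 13.6789 = -8.65 K.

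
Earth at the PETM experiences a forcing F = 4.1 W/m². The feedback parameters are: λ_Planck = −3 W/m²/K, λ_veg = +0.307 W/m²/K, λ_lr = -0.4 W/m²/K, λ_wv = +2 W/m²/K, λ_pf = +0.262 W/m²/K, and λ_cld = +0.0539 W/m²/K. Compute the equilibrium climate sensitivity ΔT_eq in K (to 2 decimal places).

5.28 K

Net feedback parameter λ = (−3) + (+0.307) + (-0.4) + (+2) + (+0.262) + (+0.0539) = -0.7771 W/m²/K.
ΔT = −F/λ = −4.1/(-0.7771) = 5.28 K.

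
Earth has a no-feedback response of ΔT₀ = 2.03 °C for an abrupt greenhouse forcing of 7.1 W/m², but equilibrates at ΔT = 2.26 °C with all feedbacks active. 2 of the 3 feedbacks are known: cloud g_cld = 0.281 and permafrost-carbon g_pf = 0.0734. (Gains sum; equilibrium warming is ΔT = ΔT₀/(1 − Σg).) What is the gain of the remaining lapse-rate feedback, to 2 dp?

-0.25

Amplification A = ΔT/ΔT₀ = 2.26/2.03 = 1.113.
Total gain g = 1 − 1/A = 1 − 1/1.113 = 0.1015.
Known gains sum to 0.281 + 0.0734 = 0.3544.
g_lr = 0.1015 − 0.3544 = -0.25.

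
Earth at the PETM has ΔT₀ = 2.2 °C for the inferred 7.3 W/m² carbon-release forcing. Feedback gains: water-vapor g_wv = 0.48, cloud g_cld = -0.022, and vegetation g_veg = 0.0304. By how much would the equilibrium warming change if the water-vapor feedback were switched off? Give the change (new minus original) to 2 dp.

Original: g = 0.4884, ΔT = 2.2/(1−0.4884) = 4.3002 °C.
Without water-vapor: g' = 0.0084, ΔT' = 2.2/(1−0.0084) = 2.2186 °C.
Change = 2.2186 − 4.3002 = -2.08 °C.

-2.08 °C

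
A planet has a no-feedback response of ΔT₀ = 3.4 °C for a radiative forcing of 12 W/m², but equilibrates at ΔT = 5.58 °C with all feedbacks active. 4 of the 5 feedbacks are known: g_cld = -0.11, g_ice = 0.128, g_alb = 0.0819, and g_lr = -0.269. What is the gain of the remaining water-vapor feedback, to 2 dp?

Amplification A = ΔT/ΔT₀ = 5.58/3.4 = 1.641.
Total gain g = 1 − 1/A = 1 − 1/1.641 = 0.3906.
Known gains sum to -0.11 + 0.128 + 0.0819 − 0.269 = -0.1691.
g_wv = 0.3906 + 0.1691 = 0.56.

0.56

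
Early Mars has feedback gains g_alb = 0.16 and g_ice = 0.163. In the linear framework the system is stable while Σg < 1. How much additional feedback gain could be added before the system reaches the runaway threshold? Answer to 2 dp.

0.68

Current total gain = 0.16 + 0.163 = 0.323.
Margin to runaway = 1 − 0.323 = 0.68.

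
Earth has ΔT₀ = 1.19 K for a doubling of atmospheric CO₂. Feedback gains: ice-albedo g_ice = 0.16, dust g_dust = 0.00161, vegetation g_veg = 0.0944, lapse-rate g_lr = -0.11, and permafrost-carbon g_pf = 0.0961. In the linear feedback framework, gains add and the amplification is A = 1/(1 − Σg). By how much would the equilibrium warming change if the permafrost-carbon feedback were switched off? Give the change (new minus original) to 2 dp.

Original: g = 0.24211, ΔT = 1.19/(1−0.24211) = 1.5701 K.
Without permafrost-carbon: g' = 0.14601, ΔT' = 1.19/(1−0.14601) = 1.3935 K.
Change = 1.3935 − 1.5701 = -0.18 K.

-0.18 K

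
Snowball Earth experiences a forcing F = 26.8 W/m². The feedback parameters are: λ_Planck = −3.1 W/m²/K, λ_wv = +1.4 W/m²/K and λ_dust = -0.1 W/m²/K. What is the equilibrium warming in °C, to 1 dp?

Net feedback parameter λ = (−3.1) + (+1.4) + (-0.1) = -1.8 W/m²/K.
ΔT = −F/λ = −26.8/(-1.8) = 14.9 °C.

14.9 °C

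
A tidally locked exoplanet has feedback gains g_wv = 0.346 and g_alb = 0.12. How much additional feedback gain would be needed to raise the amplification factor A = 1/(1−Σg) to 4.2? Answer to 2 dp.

0.30

Current total gain = 0.466.
Target gain for A = 4.2: g* = 1 − 1/4.2 = 0.7619.
Additional gain needed = 0.7619 − 0.466 = 0.30.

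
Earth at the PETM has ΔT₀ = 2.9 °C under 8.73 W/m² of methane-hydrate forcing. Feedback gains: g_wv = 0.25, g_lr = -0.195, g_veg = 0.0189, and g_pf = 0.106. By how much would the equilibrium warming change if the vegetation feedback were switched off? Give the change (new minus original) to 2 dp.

Original: g = 0.1799, ΔT = 2.9/(1−0.1799) = 3.5362 °C.
Without vegetation: g' = 0.161, ΔT' = 2.9/(1−0.161) = 3.4565 °C.
Change = 3.4565 − 3.5362 = -0.08 °C.

-0.08 °C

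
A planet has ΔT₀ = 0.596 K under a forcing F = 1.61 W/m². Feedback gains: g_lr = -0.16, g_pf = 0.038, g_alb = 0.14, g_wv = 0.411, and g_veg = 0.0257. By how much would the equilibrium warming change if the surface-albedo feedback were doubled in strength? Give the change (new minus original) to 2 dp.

0.38 K

Original: g = 0.4547, ΔT = 0.596/(1−0.4547) = 1.0930 K.
With doubled surface-albedo: g' = 0.5947, ΔT' = 0.596/(1−0.5947) = 1.4705 K.
Change = 1.4705 − 1.0930 = 0.38 K.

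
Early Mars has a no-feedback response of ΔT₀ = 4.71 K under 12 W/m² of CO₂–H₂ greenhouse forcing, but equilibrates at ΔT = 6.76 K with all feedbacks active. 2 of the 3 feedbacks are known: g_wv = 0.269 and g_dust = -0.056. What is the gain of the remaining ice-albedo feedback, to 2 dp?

0.09

Amplification A = ΔT/ΔT₀ = 6.76/4.71 = 1.435.
Total gain g = 1 − 1/A = 1 − 1/1.435 = 0.3031.
Known gains sum to 0.269 − 0.056 = 0.213.
g_ice = 0.3031 − 0.213 = 0.09.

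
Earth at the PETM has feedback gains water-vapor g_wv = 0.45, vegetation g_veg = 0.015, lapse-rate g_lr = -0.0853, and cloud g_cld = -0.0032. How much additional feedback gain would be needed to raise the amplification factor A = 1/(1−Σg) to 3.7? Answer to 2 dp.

0.35

Current total gain = 0.3765.
Target gain for A = 3.7: g* = 1 − 1/3.7 = 0.7297.
Additional gain needed = 0.7297 − 0.3765 = 0.35.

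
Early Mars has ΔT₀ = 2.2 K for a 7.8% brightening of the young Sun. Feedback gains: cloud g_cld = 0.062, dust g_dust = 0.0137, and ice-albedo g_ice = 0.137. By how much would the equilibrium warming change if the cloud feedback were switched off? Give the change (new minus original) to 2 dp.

Original: g = 0.2127, ΔT = 2.2/(1−0.2127) = 2.7944 K.
Without cloud: g' = 0.1507, ΔT' = 2.2/(1−0.1507) = 2.5904 K.
Change = 2.5904 − 2.7944 = -0.20 K.

-0.20 K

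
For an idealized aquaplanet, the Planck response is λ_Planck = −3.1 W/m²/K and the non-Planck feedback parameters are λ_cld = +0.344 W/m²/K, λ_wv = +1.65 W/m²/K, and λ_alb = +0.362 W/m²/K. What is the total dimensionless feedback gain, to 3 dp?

0.760

Convert to gains: g_cld = 0.344/3.1 = 0.111; g_wv = 1.65/3.1 = 0.5323; g_alb = 0.362/3.1 = 0.1168.
Total gain g = 0.7601.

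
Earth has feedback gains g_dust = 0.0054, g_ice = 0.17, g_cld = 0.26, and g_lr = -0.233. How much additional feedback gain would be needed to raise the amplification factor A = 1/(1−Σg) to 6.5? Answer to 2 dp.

Current total gain = 0.2024.
Target gain for A = 6.5: g* = 1 − 1/6.5 = 0.8462.
Additional gain needed = 0.8462 − 0.2024 = 0.64.

0.64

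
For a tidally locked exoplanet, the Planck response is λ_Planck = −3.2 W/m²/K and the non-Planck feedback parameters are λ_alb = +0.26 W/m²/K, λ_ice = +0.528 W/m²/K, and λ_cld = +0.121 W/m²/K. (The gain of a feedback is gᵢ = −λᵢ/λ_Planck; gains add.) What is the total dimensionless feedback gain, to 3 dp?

Convert to gains: g_alb = 0.26/3.2 = 0.08125; g_ice = 0.528/3.2 = 0.165; g_cld = 0.121/3.2 = 0.03781.
Total gain g = 0.28406.

0.284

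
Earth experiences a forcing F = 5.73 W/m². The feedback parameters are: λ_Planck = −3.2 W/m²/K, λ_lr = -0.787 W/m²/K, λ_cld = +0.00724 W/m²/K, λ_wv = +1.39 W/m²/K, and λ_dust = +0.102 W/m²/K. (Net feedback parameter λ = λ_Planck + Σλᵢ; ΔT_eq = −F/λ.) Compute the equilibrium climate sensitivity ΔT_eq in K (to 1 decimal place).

Net feedback parameter λ = (−3.2) + (-0.787) + (+0.00724) + (+1.39) + (+0.102) = -2.48776 W/m²/K.
ΔT = −F/λ = −5.73/(-2.48776) = 2.3 K.

2.3 K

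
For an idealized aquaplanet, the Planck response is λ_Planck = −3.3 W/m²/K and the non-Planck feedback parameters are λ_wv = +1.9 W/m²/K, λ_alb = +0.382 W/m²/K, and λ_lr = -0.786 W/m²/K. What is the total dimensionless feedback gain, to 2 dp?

0.45

Convert to gains: g_wv = 1.9/3.3 = 0.5758; g_alb = 0.382/3.3 = 0.1158; g_lr = -0.786/3.3 = -0.2382.
Total gain g = 0.4534.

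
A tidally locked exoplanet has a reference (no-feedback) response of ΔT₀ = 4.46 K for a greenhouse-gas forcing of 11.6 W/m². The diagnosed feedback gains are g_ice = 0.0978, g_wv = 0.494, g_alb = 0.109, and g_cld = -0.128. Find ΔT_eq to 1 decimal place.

Total gain g = 0.0978 + 0.494 + 0.109 − 0.128 = 0.5728.
Amplification A = 1/(1 − 0.5728) = 2.341.
ΔT = 4.46 × 2.341 = 10.4 K.

10.4 K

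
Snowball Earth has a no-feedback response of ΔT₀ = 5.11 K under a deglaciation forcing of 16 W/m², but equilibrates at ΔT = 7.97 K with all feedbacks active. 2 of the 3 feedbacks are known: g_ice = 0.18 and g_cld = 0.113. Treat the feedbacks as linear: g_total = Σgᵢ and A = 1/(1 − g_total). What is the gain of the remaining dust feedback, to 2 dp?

0.07

Amplification A = ΔT/ΔT₀ = 7.97/5.11 = 1.56.
Total gain g = 1 − 1/A = 1 − 1/1.56 = 0.359.
Known gains sum to 0.18 + 0.113 = 0.293.
g_dust = 0.359 − 0.293 = 0.07.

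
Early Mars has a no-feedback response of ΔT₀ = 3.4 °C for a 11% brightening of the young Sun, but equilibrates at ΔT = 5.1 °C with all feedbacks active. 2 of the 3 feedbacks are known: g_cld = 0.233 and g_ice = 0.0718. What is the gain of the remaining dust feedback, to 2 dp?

Amplification A = ΔT/ΔT₀ = 5.1/3.4 = 1.5.
Total gain g = 1 − 1/A = 1 − 1/1.5 = 0.3333.
Known gains sum to 0.233 + 0.0718 = 0.3048.
g_dust = 0.3333 − 0.3048 = 0.03.

0.03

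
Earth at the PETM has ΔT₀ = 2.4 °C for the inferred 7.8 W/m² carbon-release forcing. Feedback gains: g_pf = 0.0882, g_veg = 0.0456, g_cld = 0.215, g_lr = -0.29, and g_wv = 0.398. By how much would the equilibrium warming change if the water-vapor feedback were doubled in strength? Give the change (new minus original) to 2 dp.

Original: g = 0.4568, ΔT = 2.4/(1−0.4568) = 4.4183 °C.
With doubled water-vapor: g' = 0.8548, ΔT' = 2.4/(1−0.8548) = 16.5289 °C.
Change = 16.5289 − 4.4183 = 12.11 °C.

12.11 °C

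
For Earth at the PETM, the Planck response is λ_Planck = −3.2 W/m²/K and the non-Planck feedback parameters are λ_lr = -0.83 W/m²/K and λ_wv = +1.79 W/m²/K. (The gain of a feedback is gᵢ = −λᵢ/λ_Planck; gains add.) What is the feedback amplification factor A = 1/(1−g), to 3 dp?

1.429

Convert to gains: g_lr = -0.83/3.2 = -0.2594; g_wv = 1.79/3.2 = 0.5594.
Total gain g = 0.3.
A = 1/(1 − 0.3) = 1.429.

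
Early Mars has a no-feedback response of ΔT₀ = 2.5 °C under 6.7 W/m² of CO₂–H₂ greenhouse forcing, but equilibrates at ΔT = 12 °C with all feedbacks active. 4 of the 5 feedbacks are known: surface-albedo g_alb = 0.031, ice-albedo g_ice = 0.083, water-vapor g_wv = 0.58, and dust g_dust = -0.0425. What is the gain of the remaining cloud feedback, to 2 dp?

0.14

Amplification A = ΔT/ΔT₀ = 12/2.5 = 4.8.
Total gain g = 1 − 1/A = 1 − 1/4.8 = 0.7917.
Known gains sum to 0.031 + 0.083 + 0.58 − 0.0425 = 0.6515.
g_cld = 0.7917 − 0.6515 = 0.14.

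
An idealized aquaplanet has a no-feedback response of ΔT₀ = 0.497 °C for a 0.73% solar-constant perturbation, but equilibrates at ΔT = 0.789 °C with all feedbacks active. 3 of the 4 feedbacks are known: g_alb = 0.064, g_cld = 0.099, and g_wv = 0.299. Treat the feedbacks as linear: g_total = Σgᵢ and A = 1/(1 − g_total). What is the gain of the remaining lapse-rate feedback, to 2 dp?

-0.09

Amplification A = ΔT/ΔT₀ = 0.789/0.497 = 1.588.
Total gain g = 1 − 1/A = 1 − 1/1.588 = 0.3703.
Known gains sum to 0.064 + 0.099 + 0.299 = 0.462.
g_lr = 0.3703 − 0.462 = -0.09.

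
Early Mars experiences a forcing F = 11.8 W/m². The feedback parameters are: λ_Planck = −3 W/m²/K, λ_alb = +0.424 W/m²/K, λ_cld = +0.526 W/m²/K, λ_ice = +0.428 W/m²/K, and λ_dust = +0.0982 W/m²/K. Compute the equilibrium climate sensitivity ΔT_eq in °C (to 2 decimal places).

Net feedback parameter λ = (−3) + (+0.424) + (+0.526) + (+0.428) + (+0.0982) = -1.5238 W/m²/K.
ΔT = −F/λ = −11.8/(-1.5238) = 7.74 °C.

7.74 °C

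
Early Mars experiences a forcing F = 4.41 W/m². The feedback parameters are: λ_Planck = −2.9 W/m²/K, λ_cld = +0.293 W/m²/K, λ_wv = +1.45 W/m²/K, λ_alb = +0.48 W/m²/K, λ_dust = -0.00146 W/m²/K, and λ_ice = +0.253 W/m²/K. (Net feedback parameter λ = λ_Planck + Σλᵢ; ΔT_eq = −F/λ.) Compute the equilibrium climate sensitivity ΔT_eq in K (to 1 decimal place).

Net feedback parameter λ = (−2.9) + (+0.293) + (+1.45) + (+0.48) + (-0.00146) + (+0.253) = -0.42546 W/m²/K.
ΔT = −F/λ = −4.41/(-0.42546) = 10.4 K.

10.4 K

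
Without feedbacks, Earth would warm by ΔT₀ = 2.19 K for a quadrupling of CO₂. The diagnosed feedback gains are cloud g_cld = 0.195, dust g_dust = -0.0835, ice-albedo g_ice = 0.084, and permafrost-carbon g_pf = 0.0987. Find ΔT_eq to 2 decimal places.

3.10 K

Total gain g = 0.195 − 0.0835 + 0.084 + 0.0987 = 0.2942.
Amplification A = 1/(1 − 0.2942) = 1.417.
ΔT = 2.19 × 1.417 = 3.10 K.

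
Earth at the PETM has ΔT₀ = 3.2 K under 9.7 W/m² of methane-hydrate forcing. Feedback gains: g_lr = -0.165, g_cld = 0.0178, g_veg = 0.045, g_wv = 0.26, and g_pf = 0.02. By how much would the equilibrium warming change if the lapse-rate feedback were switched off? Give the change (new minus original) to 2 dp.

0.98 K

Original: g = 0.1778, ΔT = 3.2/(1−0.1778) = 3.8920 K.
Without lapse-rate: g' = 0.3428, ΔT' = 3.2/(1−0.3428) = 4.8691 K.
Change = 4.8691 − 3.8920 = 0.98 K.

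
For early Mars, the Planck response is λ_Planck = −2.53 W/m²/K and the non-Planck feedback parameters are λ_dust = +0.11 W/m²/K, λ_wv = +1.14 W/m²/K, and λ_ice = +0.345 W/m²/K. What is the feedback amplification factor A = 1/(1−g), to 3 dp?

2.706

Convert to gains: g_dust = 0.11/2.53 = 0.04348; g_wv = 1.14/2.53 = 0.4506; g_ice = 0.345/2.53 = 0.1364.
Total gain g = 0.63048.
A = 1/(1 − 0.63048) = 2.706.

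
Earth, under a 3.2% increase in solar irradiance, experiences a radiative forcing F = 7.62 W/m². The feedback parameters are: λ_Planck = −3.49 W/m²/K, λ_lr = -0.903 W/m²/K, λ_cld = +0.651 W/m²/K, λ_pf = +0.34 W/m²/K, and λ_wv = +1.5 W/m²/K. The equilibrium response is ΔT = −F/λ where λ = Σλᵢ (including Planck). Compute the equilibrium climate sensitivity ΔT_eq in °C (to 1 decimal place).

4.0 °C

Net feedback parameter λ = (−3.49) + (-0.903) + (+0.651) + (+0.34) + (+1.5) = -1.902 W/m²/K.
ΔT = −F/λ = −7.62/(-1.902) = 4.0 °C.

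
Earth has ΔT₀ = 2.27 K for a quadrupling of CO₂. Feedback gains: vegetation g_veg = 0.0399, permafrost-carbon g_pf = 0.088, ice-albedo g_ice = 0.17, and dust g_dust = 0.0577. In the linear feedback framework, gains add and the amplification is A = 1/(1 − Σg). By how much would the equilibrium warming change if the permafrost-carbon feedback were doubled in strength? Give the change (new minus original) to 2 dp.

Original: g = 0.3556, ΔT = 2.27/(1−0.3556) = 3.5227 K.
With doubled permafrost-carbon: g' = 0.4436, ΔT' = 2.27/(1−0.4436) = 4.0798 K.
Change = 4.0798 − 3.5227 = 0.56 K.

0.56 K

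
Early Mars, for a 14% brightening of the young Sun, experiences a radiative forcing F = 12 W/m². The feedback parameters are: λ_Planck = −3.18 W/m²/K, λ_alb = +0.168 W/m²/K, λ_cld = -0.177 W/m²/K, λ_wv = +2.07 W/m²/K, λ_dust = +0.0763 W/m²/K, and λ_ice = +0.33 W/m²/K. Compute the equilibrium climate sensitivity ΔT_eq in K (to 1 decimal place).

Net feedback parameter λ = (−3.18) + (+0.168) + (-0.177) + (+2.07) + (+0.0763) + (+0.33) = -0.7127 W/m²/K.
ΔT = −F/λ = −12/(-0.7127) = 16.8 K.

16.8 K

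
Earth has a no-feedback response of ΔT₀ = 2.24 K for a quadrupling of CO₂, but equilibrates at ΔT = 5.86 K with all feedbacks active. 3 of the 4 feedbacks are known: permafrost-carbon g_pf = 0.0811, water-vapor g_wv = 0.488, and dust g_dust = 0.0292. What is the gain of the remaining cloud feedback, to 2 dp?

Amplification A = ΔT/ΔT₀ = 5.86/2.24 = 2.616.
Total gain g = 1 − 1/A = 1 − 1/2.616 = 0.6177.
Known gains sum to 0.0811 + 0.488 + 0.0292 = 0.5983.
g_cld = 0.6177 − 0.5983 = 0.02.

0.02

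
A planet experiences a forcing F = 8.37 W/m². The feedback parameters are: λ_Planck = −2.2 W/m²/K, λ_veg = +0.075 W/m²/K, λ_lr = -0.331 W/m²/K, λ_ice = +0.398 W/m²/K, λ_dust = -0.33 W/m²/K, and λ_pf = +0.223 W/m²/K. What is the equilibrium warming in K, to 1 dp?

Net feedback parameter λ = (−2.2) + (+0.075) + (-0.331) + (+0.398) + (-0.33) + (+0.223) = -2.165 W/m²/K.
ΔT = −F/λ = −8.37/(-2.165) = 3.9 K.

3.9 K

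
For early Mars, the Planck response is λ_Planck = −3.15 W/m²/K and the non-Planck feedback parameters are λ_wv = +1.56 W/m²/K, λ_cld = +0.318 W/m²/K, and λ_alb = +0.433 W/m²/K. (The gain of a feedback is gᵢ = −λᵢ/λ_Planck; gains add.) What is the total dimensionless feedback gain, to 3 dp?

Convert to gains: g_wv = 1.56/3.15 = 0.4952; g_cld = 0.318/3.15 = 0.101; g_alb = 0.433/3.15 = 0.1375.
Total gain g = 0.7337.

0.734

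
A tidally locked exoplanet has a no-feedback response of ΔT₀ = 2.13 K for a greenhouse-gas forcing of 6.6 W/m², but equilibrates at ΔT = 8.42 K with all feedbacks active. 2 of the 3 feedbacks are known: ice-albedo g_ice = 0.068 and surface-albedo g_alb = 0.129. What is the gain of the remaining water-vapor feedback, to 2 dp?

Amplification A = ΔT/ΔT₀ = 8.42/2.13 = 3.953.
Total gain g = 1 − 1/A = 1 − 1/3.953 = 0.747.
Known gains sum to 0.068 + 0.129 = 0.197.
g_wv = 0.747 − 0.197 = 0.55.

0.55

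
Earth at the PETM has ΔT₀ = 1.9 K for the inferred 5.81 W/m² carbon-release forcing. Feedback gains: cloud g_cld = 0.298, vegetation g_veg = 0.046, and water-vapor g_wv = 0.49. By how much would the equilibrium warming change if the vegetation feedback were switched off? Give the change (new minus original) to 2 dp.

Original: g = 0.834, ΔT = 1.9/(1−0.834) = 11.4458 K.
Without vegetation: g' = 0.788, ΔT' = 1.9/(1−0.788) = 8.9623 K.
Change = 8.9623 − 11.4458 = -2.48 K.

-2.48 K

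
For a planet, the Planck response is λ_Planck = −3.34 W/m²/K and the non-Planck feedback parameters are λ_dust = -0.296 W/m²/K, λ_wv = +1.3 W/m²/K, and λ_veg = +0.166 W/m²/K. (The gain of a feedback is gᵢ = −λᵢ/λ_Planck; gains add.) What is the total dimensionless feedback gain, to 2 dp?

Convert to gains: g_dust = -0.296/3.34 = -0.08862; g_wv = 1.3/3.34 = 0.3892; g_veg = 0.166/3.34 = 0.0497.
Total gain g = 0.35028.

0.35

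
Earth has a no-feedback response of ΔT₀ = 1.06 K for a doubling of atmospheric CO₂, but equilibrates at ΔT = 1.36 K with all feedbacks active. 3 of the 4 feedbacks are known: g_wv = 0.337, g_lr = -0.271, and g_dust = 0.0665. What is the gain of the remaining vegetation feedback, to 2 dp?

0.09

Amplification A = ΔT/ΔT₀ = 1.36/1.06 = 1.283.
Total gain g = 1 − 1/A = 1 − 1/1.283 = 0.2206.
Known gains sum to 0.337 − 0.271 + 0.0665 = 0.1325.
g_veg = 0.2206 − 0.1325 = 0.09.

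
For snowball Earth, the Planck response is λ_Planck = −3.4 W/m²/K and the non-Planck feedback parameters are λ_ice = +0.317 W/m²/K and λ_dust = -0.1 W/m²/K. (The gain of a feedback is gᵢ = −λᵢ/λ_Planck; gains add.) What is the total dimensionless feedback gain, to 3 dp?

0.064

Convert to gains: g_ice = 0.317/3.4 = 0.09324; g_dust = -0.1/3.4 = -0.02941.
Total gain g = 0.06383.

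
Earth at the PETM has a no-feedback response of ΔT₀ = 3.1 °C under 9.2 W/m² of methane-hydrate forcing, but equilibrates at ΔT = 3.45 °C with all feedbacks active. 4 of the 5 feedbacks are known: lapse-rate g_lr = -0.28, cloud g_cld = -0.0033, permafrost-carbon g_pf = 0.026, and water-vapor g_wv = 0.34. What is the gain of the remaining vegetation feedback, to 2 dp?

Amplification A = ΔT/ΔT₀ = 3.45/3.1 = 1.113.
Total gain g = 1 − 1/A = 1 − 1/1.113 = 0.1015.
Known gains sum to -0.28 − 0.0033 + 0.026 + 0.34 = 0.0827.
g_veg = 0.1015 − 0.0827 = 0.02.

0.02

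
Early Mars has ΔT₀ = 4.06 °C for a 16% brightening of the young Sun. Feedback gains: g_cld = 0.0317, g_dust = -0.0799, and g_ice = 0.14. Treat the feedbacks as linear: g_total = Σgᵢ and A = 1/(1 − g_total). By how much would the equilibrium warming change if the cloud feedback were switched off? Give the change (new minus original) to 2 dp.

Original: g = 0.0918, ΔT = 4.06/(1−0.0918) = 4.4704 °C.
Without cloud: g' = 0.0601, ΔT' = 4.06/(1−0.0601) = 4.3196 °C.
Change = 4.3196 − 4.4704 = -0.15 °C.

-0.15 °C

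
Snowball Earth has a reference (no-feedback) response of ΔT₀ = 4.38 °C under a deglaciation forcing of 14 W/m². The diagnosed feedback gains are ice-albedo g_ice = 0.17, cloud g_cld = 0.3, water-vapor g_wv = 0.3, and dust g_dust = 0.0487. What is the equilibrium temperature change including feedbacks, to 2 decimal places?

24.16 °C

Total gain g = 0.17 + 0.3 + 0.3 + 0.0487 = 0.8187.
Amplification A = 1/(1 − 0.8187) = 5.516.
ΔT = 4.38 × 5.516 = 24.16 °C.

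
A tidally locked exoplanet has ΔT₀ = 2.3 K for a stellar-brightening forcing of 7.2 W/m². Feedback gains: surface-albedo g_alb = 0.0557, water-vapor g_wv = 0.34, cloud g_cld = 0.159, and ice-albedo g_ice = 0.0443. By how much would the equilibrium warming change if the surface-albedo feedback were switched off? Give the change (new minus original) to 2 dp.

Original: g = 0.599, ΔT = 2.3/(1−0.599) = 5.7357 K.
Without surface-albedo: g' = 0.5433, ΔT' = 2.3/(1−0.5433) = 5.0361 K.
Change = 5.0361 − 5.7357 = -0.70 K.

-0.70 K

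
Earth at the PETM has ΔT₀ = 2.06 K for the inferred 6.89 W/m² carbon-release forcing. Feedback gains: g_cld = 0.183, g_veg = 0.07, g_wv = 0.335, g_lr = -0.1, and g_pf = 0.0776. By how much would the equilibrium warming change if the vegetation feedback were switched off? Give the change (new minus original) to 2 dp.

Original: g = 0.5656, ΔT = 2.06/(1−0.5656) = 4.7422 K.
Without vegetation: g' = 0.4956, ΔT' = 2.06/(1−0.4956) = 4.0841 K.
Change = 4.0841 − 4.7422 = -0.66 K.

-0.66 K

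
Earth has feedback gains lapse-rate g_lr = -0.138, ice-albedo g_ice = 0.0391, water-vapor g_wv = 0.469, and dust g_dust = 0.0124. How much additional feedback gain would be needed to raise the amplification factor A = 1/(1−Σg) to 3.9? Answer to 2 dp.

0.36

Current total gain = 0.3825.
Target gain for A = 3.9: g* = 1 − 1/3.9 = 0.7436.
Additional gain needed = 0.7436 − 0.3825 = 0.36.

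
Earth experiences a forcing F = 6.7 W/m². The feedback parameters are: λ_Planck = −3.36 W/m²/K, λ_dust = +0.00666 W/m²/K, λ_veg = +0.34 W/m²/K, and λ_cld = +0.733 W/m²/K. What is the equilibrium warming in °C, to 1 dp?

2.9 °C

Net feedback parameter λ = (−3.36) + (+0.00666) + (+0.34) + (+0.733) = -2.28034 W/m²/K.
ΔT = −F/λ = −6.7/(-2.28034) = 2.9 °C.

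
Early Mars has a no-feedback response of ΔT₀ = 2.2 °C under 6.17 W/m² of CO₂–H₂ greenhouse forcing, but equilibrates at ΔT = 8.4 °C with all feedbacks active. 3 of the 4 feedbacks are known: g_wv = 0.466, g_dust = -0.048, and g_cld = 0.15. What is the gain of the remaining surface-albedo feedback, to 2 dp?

0.17

Amplification A = ΔT/ΔT₀ = 8.4/2.2 = 3.818.
Total gain g = 1 − 1/A = 1 − 1/3.818 = 0.7381.
Known gains sum to 0.466 − 0.048 + 0.15 = 0.568.
g_alb = 0.7381 − 0.568 = 0.17.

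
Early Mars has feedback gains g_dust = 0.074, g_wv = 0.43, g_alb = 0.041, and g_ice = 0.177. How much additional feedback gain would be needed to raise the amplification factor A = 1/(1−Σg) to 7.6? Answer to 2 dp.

0.15

Current total gain = 0.722.
Target gain for A = 7.6: g* = 1 − 1/7.6 = 0.8684.
Additional gain needed = 0.8684 − 0.722 = 0.15.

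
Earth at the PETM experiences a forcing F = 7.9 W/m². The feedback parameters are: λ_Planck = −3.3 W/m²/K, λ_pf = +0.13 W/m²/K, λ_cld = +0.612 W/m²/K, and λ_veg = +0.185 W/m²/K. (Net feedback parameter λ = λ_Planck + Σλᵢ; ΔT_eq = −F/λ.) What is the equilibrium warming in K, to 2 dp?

3.33 K

Net feedback parameter λ = (−3.3) + (+0.13) + (+0.612) + (+0.185) = -2.373 W/m²/K.
ΔT = −F/λ = −7.9/(-2.373) = 3.33 K.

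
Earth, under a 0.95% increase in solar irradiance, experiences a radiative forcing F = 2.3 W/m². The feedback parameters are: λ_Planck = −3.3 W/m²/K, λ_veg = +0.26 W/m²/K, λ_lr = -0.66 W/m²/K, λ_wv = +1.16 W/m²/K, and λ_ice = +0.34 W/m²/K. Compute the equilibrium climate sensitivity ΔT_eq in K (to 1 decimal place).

Net feedback parameter λ = (−3.3) + (+0.26) + (-0.66) + (+1.16) + (+0.34) = -2.2 W/m²/K.
ΔT = −F/λ = −2.3/(-2.2) = 1.0 K.

1.0 K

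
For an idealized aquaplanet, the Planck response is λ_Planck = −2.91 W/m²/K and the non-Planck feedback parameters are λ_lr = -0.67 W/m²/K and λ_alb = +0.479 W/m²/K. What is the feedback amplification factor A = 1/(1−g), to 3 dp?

Convert to gains: g_lr = -0.67/2.91 = -0.2302; g_alb = 0.479/2.91 = 0.1646.
Total gain g = -0.0656.
A = 1/(1 + 0.0656) = 0.938.

0.938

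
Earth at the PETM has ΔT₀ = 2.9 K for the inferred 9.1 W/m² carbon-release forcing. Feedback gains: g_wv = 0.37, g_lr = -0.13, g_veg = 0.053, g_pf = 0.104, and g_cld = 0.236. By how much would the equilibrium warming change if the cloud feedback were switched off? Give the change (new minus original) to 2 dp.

Original: g = 0.633, ΔT = 2.9/(1−0.633) = 7.9019 K.
Without cloud: g' = 0.397, ΔT' = 2.9/(1−0.397) = 4.8093 K.
Change = 4.8093 − 7.9019 = -3.09 K.

-3.09 K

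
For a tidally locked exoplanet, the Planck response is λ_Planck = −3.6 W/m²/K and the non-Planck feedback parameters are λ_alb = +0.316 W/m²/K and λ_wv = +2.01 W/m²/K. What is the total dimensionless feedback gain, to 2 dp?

0.65

Convert to gains: g_alb = 0.316/3.6 = 0.08778; g_wv = 2.01/3.6 = 0.5583.
Total gain g = 0.64608.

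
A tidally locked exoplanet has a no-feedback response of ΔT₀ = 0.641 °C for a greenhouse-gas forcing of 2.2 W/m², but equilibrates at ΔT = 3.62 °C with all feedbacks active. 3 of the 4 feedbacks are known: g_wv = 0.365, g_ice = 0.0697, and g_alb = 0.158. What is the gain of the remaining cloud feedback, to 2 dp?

0.23

Amplification A = ΔT/ΔT₀ = 3.62/0.641 = 5.647.
Total gain g = 1 − 1/A = 1 − 1/5.647 = 0.8229.
Known gains sum to 0.365 + 0.0697 + 0.158 = 0.5927.
g_cld = 0.8229 − 0.5927 = 0.23.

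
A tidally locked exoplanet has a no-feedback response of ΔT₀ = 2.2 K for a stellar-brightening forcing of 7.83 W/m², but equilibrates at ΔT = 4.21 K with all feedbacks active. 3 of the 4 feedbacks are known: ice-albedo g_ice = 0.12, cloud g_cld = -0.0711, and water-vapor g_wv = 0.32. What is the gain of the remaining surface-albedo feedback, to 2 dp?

0.11

Amplification A = ΔT/ΔT₀ = 4.21/2.2 = 1.914.
Total gain g = 1 − 1/A = 1 − 1/1.914 = 0.4775.
Known gains sum to 0.12 − 0.0711 + 0.32 = 0.3689.
g_alb = 0.4775 − 0.3689 = 0.11.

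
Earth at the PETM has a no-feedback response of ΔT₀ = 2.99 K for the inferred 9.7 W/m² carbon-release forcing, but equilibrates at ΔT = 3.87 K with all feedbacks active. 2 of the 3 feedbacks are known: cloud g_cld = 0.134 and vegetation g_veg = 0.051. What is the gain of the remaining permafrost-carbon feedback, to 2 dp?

Amplification A = ΔT/ΔT₀ = 3.87/2.99 = 1.294.
Total gain g = 1 − 1/A = 1 − 1/1.294 = 0.2272.
Known gains sum to 0.134 + 0.051 = 0.185.
g_pf = 0.2272 − 0.185 = 0.04.

0.04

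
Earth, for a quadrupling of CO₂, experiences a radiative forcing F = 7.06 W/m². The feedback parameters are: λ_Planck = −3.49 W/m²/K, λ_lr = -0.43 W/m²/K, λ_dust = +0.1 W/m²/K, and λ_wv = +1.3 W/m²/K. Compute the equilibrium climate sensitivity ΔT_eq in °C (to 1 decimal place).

Net feedback parameter λ = (−3.49) + (-0.43) + (+0.1) + (+1.3) = -2.52 W/m²/K.
ΔT = −F/λ = −7.06/(-2.52) = 2.8 °C.

2.8 °C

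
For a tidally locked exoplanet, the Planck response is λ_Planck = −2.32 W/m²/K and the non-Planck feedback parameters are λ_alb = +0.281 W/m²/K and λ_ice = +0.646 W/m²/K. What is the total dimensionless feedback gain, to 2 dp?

Convert to gains: g_alb = 0.281/2.32 = 0.1211; g_ice = 0.646/2.32 = 0.2784.
Total gain g = 0.3995.

0.40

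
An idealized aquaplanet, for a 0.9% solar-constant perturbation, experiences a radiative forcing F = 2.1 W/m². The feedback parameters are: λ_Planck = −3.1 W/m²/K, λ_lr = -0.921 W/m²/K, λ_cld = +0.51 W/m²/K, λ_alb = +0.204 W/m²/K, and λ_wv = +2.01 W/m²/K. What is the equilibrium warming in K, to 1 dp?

Net feedback parameter λ = (−3.1) + (-0.921) + (+0.51) + (+0.204) + (+2.01) = -1.297 W/m²/K.
ΔT = −F/λ = −2.1/(-1.297) = 1.6 K.

1.6 K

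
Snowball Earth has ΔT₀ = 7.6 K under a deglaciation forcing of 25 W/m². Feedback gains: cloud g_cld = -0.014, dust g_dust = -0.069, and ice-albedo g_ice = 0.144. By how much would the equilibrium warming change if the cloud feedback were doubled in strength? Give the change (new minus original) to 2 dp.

-0.12 K

Original: g = 0.061, ΔT = 7.6/(1−0.061) = 8.0937 K.
With doubled cloud: g' = 0.047, ΔT' = 7.6/(1−0.047) = 7.9748 K.
Change = 7.9748 − 8.0937 = -0.12 K.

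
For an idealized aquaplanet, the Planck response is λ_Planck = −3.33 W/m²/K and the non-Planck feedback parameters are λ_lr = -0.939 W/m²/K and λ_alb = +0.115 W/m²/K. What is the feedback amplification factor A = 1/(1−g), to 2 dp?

Convert to gains: g_lr = -0.939/3.33 = -0.282; g_alb = 0.115/3.33 = 0.03453.
Total gain g = -0.24747.
A = 1/(1 + 0.24747) = 0.80.

0.80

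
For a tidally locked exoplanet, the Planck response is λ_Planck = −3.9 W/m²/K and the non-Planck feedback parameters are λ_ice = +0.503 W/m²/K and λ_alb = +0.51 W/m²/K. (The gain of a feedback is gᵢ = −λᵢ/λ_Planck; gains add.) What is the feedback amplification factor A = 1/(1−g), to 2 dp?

Convert to gains: g_ice = 0.503/3.9 = 0.129; g_alb = 0.51/3.9 = 0.1308.
Total gain g = 0.2598.
A = 1/(1 − 0.2598) = 1.35.

1.35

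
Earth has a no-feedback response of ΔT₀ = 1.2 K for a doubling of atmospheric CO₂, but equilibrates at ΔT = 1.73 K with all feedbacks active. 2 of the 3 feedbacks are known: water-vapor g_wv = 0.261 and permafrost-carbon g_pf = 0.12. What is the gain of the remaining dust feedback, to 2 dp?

-0.07

Amplification A = ΔT/ΔT₀ = 1.73/1.2 = 1.442.
Total gain g = 1 − 1/A = 1 − 1/1.442 = 0.3065.
Known gains sum to 0.261 + 0.12 = 0.381.
g_dust = 0.3065 − 0.381 = -0.07.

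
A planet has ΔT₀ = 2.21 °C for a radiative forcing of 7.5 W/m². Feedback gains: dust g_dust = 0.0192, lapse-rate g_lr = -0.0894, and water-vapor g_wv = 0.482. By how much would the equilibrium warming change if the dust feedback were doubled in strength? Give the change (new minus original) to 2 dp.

Original: g = 0.4118, ΔT = 2.21/(1−0.4118) = 3.7572 °C.
With doubled dust: g' = 0.431, ΔT' = 2.21/(1−0.431) = 3.8840 °C.
Change = 3.8840 − 3.7572 = 0.13 °C.

0.13 °C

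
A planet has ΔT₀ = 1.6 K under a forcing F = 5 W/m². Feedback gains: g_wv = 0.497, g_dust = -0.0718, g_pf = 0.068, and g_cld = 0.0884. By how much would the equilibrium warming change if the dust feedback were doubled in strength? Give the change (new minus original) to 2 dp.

-0.56 K

Original: g = 0.5816, ΔT = 1.6/(1−0.5816) = 3.8241 K.
With doubled dust: g' = 0.5098, ΔT' = 1.6/(1−0.5098) = 3.2640 K.
Change = 3.2640 − 3.8241 = -0.56 K.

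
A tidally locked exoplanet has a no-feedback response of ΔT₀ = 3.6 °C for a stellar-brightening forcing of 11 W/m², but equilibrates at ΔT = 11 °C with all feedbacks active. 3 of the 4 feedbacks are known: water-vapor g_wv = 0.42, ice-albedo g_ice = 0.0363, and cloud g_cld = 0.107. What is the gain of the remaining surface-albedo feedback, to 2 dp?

0.11

Amplification A = ΔT/ΔT₀ = 11/3.6 = 3.056.
Total gain g = 1 − 1/A = 1 − 1/3.056 = 0.6728.
Known gains sum to 0.42 + 0.0363 + 0.107 = 0.5633.
g_alb = 0.6728 − 0.5633 = 0.11.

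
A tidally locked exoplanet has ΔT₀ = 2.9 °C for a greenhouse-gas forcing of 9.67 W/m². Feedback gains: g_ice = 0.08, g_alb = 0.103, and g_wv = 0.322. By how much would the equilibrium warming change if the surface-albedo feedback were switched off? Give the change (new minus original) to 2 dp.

-1.01 °C

Original: g = 0.505, ΔT = 2.9/(1−0.505) = 5.8586 °C.
Without surface-albedo: g' = 0.402, ΔT' = 2.9/(1−0.402) = 4.8495 °C.
Change = 4.8495 − 5.8586 = -1.01 °C.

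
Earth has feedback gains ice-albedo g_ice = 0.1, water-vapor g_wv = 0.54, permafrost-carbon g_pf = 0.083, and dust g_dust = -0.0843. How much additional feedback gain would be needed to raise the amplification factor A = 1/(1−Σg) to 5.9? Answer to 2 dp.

0.19

Current total gain = 0.6387.
Target gain for A = 5.9: g* = 1 − 1/5.9 = 0.8305.
Additional gain needed = 0.8305 − 0.6387 = 0.19.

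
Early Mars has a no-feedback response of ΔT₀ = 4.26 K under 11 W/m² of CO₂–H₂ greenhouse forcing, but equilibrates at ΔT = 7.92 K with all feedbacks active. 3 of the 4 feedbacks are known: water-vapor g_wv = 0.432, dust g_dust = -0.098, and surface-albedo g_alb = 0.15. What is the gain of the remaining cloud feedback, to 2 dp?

-0.02

Amplification A = ΔT/ΔT₀ = 7.92/4.26 = 1.859.
Total gain g = 1 − 1/A = 1 − 1/1.859 = 0.4621.
Known gains sum to 0.432 − 0.098 + 0.15 = 0.484.
g_cld = 0.4621 − 0.484 = -0.02.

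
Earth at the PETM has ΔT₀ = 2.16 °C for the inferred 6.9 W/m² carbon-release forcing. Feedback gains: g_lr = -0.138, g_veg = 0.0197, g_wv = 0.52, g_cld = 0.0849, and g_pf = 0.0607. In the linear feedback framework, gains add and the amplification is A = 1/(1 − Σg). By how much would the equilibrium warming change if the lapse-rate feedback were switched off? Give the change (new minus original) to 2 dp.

Original: g = 0.5473, ΔT = 2.16/(1−0.5473) = 4.7714 °C.
Without lapse-rate: g' = 0.6853, ΔT' = 2.16/(1−0.6853) = 6.8637 °C.
Change = 6.8637 − 4.7714 = 2.09 °C.

2.09 °C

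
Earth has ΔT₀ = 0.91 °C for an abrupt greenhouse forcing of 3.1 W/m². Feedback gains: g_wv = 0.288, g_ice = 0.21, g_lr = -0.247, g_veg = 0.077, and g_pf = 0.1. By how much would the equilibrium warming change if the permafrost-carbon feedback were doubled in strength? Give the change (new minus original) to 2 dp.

0.34 °C

Original: g = 0.428, ΔT = 0.91/(1−0.428) = 1.5909 °C.
With doubled permafrost-carbon: g' = 0.528, ΔT' = 0.91/(1−0.528) = 1.9280 °C.
Change = 1.9280 − 1.5909 = 0.34 °C.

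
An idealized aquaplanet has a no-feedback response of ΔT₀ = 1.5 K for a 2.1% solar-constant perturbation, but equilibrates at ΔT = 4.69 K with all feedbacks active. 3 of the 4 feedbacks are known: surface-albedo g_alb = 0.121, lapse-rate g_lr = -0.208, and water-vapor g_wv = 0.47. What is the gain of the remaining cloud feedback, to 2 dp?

0.30

Amplification A = ΔT/ΔT₀ = 4.69/1.5 = 3.127.
Total gain g = 1 − 1/A = 1 − 1/3.127 = 0.6802.
Known gains sum to 0.121 − 0.208 + 0.47 = 0.383.
g_cld = 0.6802 − 0.383 = 0.30.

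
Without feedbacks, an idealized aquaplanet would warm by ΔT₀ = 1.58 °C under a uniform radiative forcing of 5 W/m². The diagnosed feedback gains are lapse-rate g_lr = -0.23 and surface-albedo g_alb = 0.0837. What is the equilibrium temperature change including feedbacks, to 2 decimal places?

1.38 °C

Total gain g = -0.23 + 0.0837 = -0.1463.
Amplification A = 1/(1 + 0.1463) = 0.8724.
ΔT = 1.58 × 0.8724 = 1.38 °C.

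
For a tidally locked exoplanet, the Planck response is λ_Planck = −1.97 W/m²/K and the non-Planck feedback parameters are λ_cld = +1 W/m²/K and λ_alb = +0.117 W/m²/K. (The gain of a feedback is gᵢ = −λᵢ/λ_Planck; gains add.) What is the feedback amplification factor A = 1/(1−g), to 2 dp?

Convert to gains: g_cld = 1/1.97 = 0.5076; g_alb = 0.117/1.97 = 0.05939.
Total gain g = 0.56699.
A = 1/(1 − 0.56699) = 2.31.

2.31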